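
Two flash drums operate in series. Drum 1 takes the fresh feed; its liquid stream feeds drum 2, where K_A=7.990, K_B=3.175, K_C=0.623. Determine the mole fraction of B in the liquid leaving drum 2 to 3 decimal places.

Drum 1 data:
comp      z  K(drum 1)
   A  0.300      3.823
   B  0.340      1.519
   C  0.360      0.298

x_B (drum 2) = 0.097

Drum 1:
Rachford–Rice: g(ψ₁) = Σ zᵢ(Kᵢ−1)/(1+ψ₁(Kᵢ−1)) = 0.
Check two-phase: ΣzᵢKᵢ = 1.771 > 1 and Σzᵢ/Kᵢ = 1.510 > 1, so g(0) = 0.771 > 0 and g(1) = -0.510 < 0.
Iterate (Newton) starting at ψ₁ = 0.38:
  ψ₁ = 0.380: g = 0.2113, g' = -0.950 → ψ₁ = 0.602
  ψ₁ = 0.602: g = 0.0102, g' = -0.914 → ψ₁ = 0.613
Converged at ψ₁ = 0.613.
Drum-1 compositions:
  A: x = 0.110, y = 0.420
  B: x = 0.258, y = 0.392
  C: x = 0.632, y = 0.188
Drum-2 feed = drum-1 liquid: z₂ = (0.1098, 0.2579, 0.6323).
Drum 2:
Newton iteration, ψ₂⁰ = 0.52:
  ψ₂ = 0.520: g = 0.1323, g' = -0.657 → ψ₂ = 0.721
  ψ₂ = 0.721: g = 0.0180, g' = -0.501 → ψ₂ = 0.757
  ψ₂ = 0.757: g = 0.0003, g' = -0.486 → ψ₂ = 0.758
Converged at ψ₂ = 0.758.
  A: x = 0.017, y = 0.139
  B: x = 0.097, y = 0.309
  C: x = 0.885, y = 0.551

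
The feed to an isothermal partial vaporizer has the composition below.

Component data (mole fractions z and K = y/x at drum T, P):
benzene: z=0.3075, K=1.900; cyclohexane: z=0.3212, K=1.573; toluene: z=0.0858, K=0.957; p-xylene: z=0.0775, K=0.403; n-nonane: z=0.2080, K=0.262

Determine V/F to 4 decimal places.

V/F = 0.5391

Iterate (Newton) starting at V/F = 0.5:
  V/F = 0.5000: g = 0.02093, g' = -0.5230 → V/F = 0.5400
  V/F = 0.5400: g = -0.00048, g' = -0.5478 → V/F = 0.5391
Converged at V/F = 0.5391.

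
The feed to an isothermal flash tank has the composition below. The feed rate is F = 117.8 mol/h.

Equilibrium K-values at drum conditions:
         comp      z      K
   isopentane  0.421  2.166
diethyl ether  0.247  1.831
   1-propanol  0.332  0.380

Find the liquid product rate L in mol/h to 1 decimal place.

L = 28.8 mol/h

Newton–Raphson from ψ = 0.35:
  ψ = 0.350: g = 0.2447, g' = -0.599 → ψ = 0.758
  ψ = 0.758: g = -0.0021, g' = -0.680 → ψ = 0.755
Converged at ψ = 0.755.
Then V = ψ·F = 0.7553·117.8 = 89.0 mol/h and L = F − V = 28.8 mol/h.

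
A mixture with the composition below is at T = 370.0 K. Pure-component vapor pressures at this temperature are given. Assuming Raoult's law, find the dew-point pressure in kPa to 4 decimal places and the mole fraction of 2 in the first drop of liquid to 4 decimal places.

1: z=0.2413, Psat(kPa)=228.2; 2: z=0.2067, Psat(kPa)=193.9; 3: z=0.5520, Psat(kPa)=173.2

Pdew = 188.3067 kPa, x_2 = 0.2007

At the dew point ψ → 1, so Σzᵢ/Kᵢ = 1 with Kᵢ = Pᵢˢᵃᵗ/P ⇒ 1/P = Σzᵢ/Pᵢˢᵃᵗ.
1/P = 0.2413/228.2 + 0.2067/193.9 + 0.5520/173.2 = 0.0053105 ⇒ P = 188.3067 kPa
xᵢ = zᵢP/Pᵢˢᵃᵗ ⇒ x_2 = 0.2067·188.3067/193.9 = 0.2007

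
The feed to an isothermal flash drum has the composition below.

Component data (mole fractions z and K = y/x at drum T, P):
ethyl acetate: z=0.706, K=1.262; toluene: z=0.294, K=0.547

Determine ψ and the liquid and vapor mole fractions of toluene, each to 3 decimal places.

ψ = 0.436, x_toluene = 0.366, y_toluene = 0.200

Material balance + equilibrium reduce to Σ zᵢ(Kᵢ−1)/(1+ψ(Kᵢ−1)) = 0.
Check two-phase: ΣzᵢKᵢ = 1.052 > 1 and Σzᵢ/Kᵢ = 1.097 > 1, so g(0) = 0.052 > 0 and g(1) = -0.097 < 0.
Binary case is linear: z₁(K₁−1)(1+ψ(K₂−1)) + z₂(K₂−1)(1+ψ(K₁−1)) = 0
⇒ ψ = [z₁(K₁−1)+z₂(K₂−1)] / [−(K₁−1)(K₂−1)] = 0.0518/0.1187 = 0.436
Compositions from xᵢ = zᵢ/(1+ψ(Kᵢ−1)), yᵢ = Kᵢxᵢ:
  ethyl acetate: x = 0.634, y = 0.800
  toluene: x = 0.366, y = 0.200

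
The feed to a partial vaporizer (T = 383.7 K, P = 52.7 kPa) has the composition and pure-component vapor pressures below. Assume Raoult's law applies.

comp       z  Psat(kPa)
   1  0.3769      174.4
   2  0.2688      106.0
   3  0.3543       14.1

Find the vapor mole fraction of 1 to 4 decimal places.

y_1 = 0.4919

Raoult's law: Kᵢ = Pᵢˢᵃᵗ/P = Pᵢˢᵃᵗ/52.7.
  K_1 = 174.4/52.7 = 3.309298, K_2 = 106.0/52.7 = 2.011385, K_3 = 14.1/52.7 = 0.267552
Iterate (Newton) starting at V/F = 0.5:
  V/F = 0.5000: g = 0.17505, g' = -1.0274 → V/F = 0.6704
  V/F = 0.6704: g = -0.00625, g' = -1.1409 → V/F = 0.6649
Converged at V/F = 0.6649.
Compositions from xᵢ = zᵢ/(1+V/F(Kᵢ−1)), yᵢ = Kᵢxᵢ:
  1: x = 0.1487, y = 0.4919
  2: x = 0.1607, y = 0.3233
  3: x = 0.6906, y = 0.1848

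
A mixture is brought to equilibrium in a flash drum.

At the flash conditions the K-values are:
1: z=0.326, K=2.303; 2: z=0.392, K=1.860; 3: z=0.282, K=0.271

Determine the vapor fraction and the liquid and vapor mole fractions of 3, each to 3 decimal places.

Rachford–Rice: g(ψ) = Σ zᵢ(Kᵢ−1)/(1+ψ(Kᵢ−1)) = 0.
Feasibility: ΣzᵢKᵢ = 1.556, Σzᵢ/Kᵢ = 1.393 — both > 1, two phases present.
Newton–Raphson from ψ = 0.5:
  ψ = 0.500: g = 0.1695, g' = -0.716 → ψ = 0.737
  ψ = 0.737: g = -0.0210, g' = -0.952 → ψ = 0.715
  ψ = 0.715: g = -0.0004, g' = -0.913 → ψ = 0.714
Converged at ψ = 0.714.
Compositions from xᵢ = zᵢ/(1+ψ(Kᵢ−1)), yᵢ = Kᵢxᵢ:
  1: x = 0.169, y = 0.389
  2: x = 0.243, y = 0.452
  3: x = 0.588, y = 0.159

ψ = 0.714, x_3 = 0.588, y_3 = 0.159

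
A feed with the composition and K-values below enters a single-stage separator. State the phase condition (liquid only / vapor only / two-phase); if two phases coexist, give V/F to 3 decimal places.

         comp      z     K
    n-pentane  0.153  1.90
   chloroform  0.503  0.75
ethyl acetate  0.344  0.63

liquid only

ΣzᵢKᵢ = 0.885; Σzᵢ/Kᵢ = 1.297.
Since ΣzᵢKᵢ < 1 the mixture is below its bubble point — single liquid phase.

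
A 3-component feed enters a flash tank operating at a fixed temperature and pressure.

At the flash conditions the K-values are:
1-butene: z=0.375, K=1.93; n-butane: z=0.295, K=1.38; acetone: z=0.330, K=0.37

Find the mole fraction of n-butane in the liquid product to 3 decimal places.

Rachford–Rice: g(V/F) = Σ zᵢ(Kᵢ−1)/(1+V/F(Kᵢ−1)) = 0.
Check two-phase: ΣzᵢKᵢ = 1.253 > 1 and Σzᵢ/Kᵢ = 1.300 > 1, so g(0) = 0.253 > 0 and g(1) = -0.300 < 0.
Newton iteration, V/F⁰ = 0.67:
  V/F = 0.670: g = -0.0555, g' = -0.542 → V/F = 0.568
  V/F = 0.568: g = -0.0032, g' = -0.485 → V/F = 0.561
Converged at V/F = 0.561.
Compositions from xᵢ = zᵢ/(1+V/F(Kᵢ−1)), yᵢ = Kᵢxᵢ:
  1-butene: x = 0.246, y = 0.476
  n-butane: x = 0.243, y = 0.336
  acetone: x = 0.510, y = 0.189

x_n-butane = 0.243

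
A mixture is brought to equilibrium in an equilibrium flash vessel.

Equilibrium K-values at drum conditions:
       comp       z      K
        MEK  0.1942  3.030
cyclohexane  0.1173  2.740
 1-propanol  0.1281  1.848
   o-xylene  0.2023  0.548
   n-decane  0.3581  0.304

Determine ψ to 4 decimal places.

Newton iteration, ψ⁰ = 0.5:
  ψ = 0.5000: g = -0.11933, g' = -0.8211 → ψ = 0.3547
  ψ = 0.3547: g = -0.00090, g' = -0.8252 → ψ = 0.3536
Converged at ψ = 0.3536.

ψ = 0.3536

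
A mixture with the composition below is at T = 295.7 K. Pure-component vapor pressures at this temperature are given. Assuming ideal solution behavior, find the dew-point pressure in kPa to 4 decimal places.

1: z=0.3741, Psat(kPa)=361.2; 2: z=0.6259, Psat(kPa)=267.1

Pdew = 295.9428 kPa

At the dew point ψ → 1, so Σzᵢ/Kᵢ = 1 with Kᵢ = Pᵢˢᵃᵗ/P ⇒ 1/P = Σzᵢ/Pᵢˢᵃᵗ.
1/P = 0.3741/361.2 + 0.6259/267.1 = 0.0033790 ⇒ P = 295.9428 kPa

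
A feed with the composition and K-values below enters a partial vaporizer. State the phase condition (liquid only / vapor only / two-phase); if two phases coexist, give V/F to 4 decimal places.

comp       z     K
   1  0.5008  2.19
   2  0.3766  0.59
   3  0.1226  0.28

ΣzᵢKᵢ = 1.3533; Σzᵢ/Kᵢ = 1.3048.
Both exceed 1, so a two-phase solution exists.
Rachford–Rice: g(ψ) = Σ zᵢ(Kᵢ−1)/(1+ψ(Kᵢ−1)) = 0.
Iterate (Newton) starting at ψ = 0.45:
  ψ = 0.4500: g = 0.06820, g' = -0.5351 → ψ = 0.5775
  ψ = 0.5775: g = -0.00017, g' = -0.5440 → ψ = 0.5771
Converged at ψ = 0.5771.

two-phase, V/F = 0.5771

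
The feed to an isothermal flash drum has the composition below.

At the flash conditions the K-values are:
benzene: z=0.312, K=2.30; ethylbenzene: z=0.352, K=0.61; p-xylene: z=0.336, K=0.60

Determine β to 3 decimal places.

β = 0.261

Let β = V/F and solve Σ zᵢ(Kᵢ−1)/(1+β(Kᵢ−1)) = 0.
Feasibility: ΣzᵢKᵢ = 1.134, Σzᵢ/Kᵢ = 1.273 — both > 1, two phases present.
Newton iteration, β⁰ = 0.46:
  β = 0.460: g = -0.0782, g' = -0.367 → β = 0.247
  β = 0.247: g = 0.0060, g' = -0.434 → β = 0.261
Converged at β = 0.261.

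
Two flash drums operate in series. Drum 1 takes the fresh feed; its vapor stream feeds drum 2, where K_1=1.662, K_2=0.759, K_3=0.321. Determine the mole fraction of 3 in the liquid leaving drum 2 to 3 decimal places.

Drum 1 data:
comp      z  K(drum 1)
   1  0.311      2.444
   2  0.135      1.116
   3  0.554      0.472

Drum 1:
Rachford–Rice: g(ψ₁) = Σ zᵢ(Kᵢ−1)/(1+ψ₁(Kᵢ−1)) = 0.
Check two-phase: ΣzᵢKᵢ = 1.172 > 1 and Σzᵢ/Kᵢ = 1.422 > 1, so g(0) = 0.172 > 0 and g(1) = -0.422 < 0.
Newton–Raphson from ψ₁ = 0.38:
  ψ₁ = 0.380: g = -0.0610, g' = -0.514 → ψ₁ = 0.261
  ψ₁ = 0.261: g = 0.0019, g' = -0.551 → ψ₁ = 0.265
Converged at ψ₁ = 0.265.
Drum-1 compositions:
  1: x = 0.225, y = 0.550
  2: x = 0.131, y = 0.146
  3: x = 0.644, y = 0.304
Drum-2 feed = drum-1 vapor: z₂ = (0.5498, 0.1462, 0.3040).
Drum 2:
Let ψ₂ = V/F and solve Σ zᵢ(Kᵢ−1)/(1+ψ₂(Kᵢ−1)) = 0.
Feasibility: ΣzᵢKᵢ = 1.122, Σzᵢ/Kᵢ = 1.470 — both > 1, two phases present.
Newton iteration, ψ₂⁰ = 0.5:
  ψ₂ = 0.500: g = -0.0791, g' = -0.468 → ψ₂ = 0.331
  ψ₂ = 0.331: g = -0.0060, g' = -0.405 → ψ₂ = 0.316
Converged at ψ₂ = 0.316.
  1: x = 0.455, y = 0.756
  2: x = 0.158, y = 0.120
  3: x = 0.387, y = 0.124

x_3 (drum 2) = 0.387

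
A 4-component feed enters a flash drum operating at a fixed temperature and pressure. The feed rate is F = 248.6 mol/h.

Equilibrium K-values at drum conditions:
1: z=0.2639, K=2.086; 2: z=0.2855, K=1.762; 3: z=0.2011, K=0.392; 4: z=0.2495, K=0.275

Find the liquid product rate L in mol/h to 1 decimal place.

L = 168.9 mol/h

Material balance + equilibrium reduce to Σ zᵢ(Kᵢ−1)/(1+β(Kᵢ−1)) = 0.
Feasibility: ΣzᵢKᵢ = 1.2010, Σzᵢ/Kᵢ = 1.7088 — both > 1, two phases present.
Newton iteration, β⁰ = 0.55:
  β = 0.5500: g = -0.15182, g' = -0.7349 → β = 0.3434
  β = 0.3434: g = -0.01421, g' = -0.6205 → β = 0.3205
  β = 0.3205: g = -0.00006, g' = -0.6156 → β = 0.3204
Converged at β = 0.3204.
Then V = β·F = 0.3204·248.6 = 79.7 mol/h and L = F − V = 168.9 mol/h.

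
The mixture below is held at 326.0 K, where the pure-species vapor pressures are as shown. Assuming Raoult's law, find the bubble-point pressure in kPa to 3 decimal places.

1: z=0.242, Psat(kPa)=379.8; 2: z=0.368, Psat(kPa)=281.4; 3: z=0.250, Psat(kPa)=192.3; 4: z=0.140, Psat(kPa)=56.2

Pbub = 251.410 kPa

At the bubble point ψ → 0, so ΣzᵢKᵢ = 1 with Kᵢ = Pᵢˢᵃᵗ/P ⇒ P = ΣzᵢPᵢˢᵃᵗ.
P = 0.242·379.8 + 0.368·281.4 + 0.250·192.3 + 0.140·56.2 = 251.410 kPa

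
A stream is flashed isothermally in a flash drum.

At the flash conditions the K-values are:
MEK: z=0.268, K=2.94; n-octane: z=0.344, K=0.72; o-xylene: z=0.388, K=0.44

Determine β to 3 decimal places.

Newton iteration, β⁰ = 0.5:
  β = 0.500: g = -0.1499, g' = -0.531 → β = 0.218
  β = 0.218: g = 0.0154, g' = -0.687 → β = 0.240
  β = 0.240: g = 0.0003, g' = -0.663 → β = 0.241
Converged at β = 0.241.

β = 0.241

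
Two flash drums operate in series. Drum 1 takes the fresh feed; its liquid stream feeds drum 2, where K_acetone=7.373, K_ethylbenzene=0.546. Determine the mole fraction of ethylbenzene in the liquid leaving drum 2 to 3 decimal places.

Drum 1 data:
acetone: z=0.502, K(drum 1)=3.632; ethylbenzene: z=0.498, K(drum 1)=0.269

x_ethylbenzene (drum 2) = 0.933

Drum 1:
Material balance + equilibrium reduce to Σ zᵢ(Kᵢ−1)/(1+ψ₁(Kᵢ−1)) = 0.
Check two-phase: ΣzᵢKᵢ = 1.957 > 1 and Σzᵢ/Kᵢ = 1.990 > 1, so g(0) = 0.957 > 0 and g(1) = -0.990 < 0.
Binary case is linear: z₁(K₁−1)(1+ψ₁(K₂−1)) + z₂(K₂−1)(1+ψ₁(K₁−1)) = 0
⇒ ψ₁ = [z₁(K₁−1)+z₂(K₂−1)] / [−(K₁−1)(K₂−1)] = 0.9572/1.9240 = 0.498
Drum-1 compositions:
  acetone: x = 0.217, y = 0.789
  ethylbenzene: x = 0.783, y = 0.211
Drum-2 feed = drum-1 liquid: z₂ = (0.2174, 0.7826).
Drum 2:
Material balance + equilibrium reduce to Σ zᵢ(Kᵢ−1)/(1+ψ₂(Kᵢ−1)) = 0.
g(0) = ΣzᵢKᵢ − 1 = 1.030 and g(1) = 1 − Σzᵢ/Kᵢ = -0.463, so a root lies in (0, 1).
Newton–Raphson from ψ₂ = 0.63:
  ψ₂ = 0.630: g = -0.2214, g' = -0.667 → ψ₂ = 0.298
  ψ₂ = 0.298: g = 0.0666, g' = -1.265 → ψ₂ = 0.351
  ψ₂ = 0.351: g = 0.0054, g' = -1.071 → ψ₂ = 0.356
Converged at ψ₂ = 0.356.
  acetone: x = 0.067, y = 0.490
  ethylbenzene: x = 0.933, y = 0.510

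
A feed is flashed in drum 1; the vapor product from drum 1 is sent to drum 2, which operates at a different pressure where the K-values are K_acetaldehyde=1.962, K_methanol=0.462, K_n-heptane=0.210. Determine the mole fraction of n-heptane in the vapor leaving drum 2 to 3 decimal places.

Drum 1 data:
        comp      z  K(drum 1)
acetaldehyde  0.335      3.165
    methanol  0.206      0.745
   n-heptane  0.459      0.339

y_n-heptane (drum 2) = 0.073

Drum 1:
Let ψ₁ = V/F and solve Σ zᵢ(Kᵢ−1)/(1+ψ₁(Kᵢ−1)) = 0.
Feasibility: ΣzᵢKᵢ = 1.369, Σzᵢ/Kᵢ = 1.736 — both > 1, two phases present.
Newton iteration, ψ₁⁰ = 0.44:
  ψ₁ = 0.440: g = -0.1156, g' = -0.828 → ψ₁ = 0.300
  ψ₁ = 0.300: g = 0.0040, g' = -0.904 → ψ₁ = 0.305
Converged at ψ₁ = 0.305.
Drum-1 compositions:
  acetaldehyde: x = 0.202, y = 0.639
  methanol: x = 0.223, y = 0.166
  n-heptane: x = 0.575, y = 0.195
Drum-2 feed = drum-1 vapor: z₂ = (0.6387, 0.1664, 0.1949).
Drum 2:
Rachford–Rice: g(ψ₂) = Σ zᵢ(Kᵢ−1)/(1+ψ₂(Kᵢ−1)) = 0.
Feasibility: ΣzᵢKᵢ = 1.371, Σzᵢ/Kᵢ = 1.614 — both > 1, two phases present.
Newton iteration, ψ₂⁰ = 0.5:
  ψ₂ = 0.500: g = 0.0380, g' = -0.692 → ψ₂ = 0.555
  ψ₂ = 0.555: g = -0.0011, g' = -0.735 → ψ₂ = 0.553
Converged at ψ₂ = 0.553.
  acetaldehyde: x = 0.417, y = 0.818
  methanol: x = 0.237, y = 0.109
  n-heptane: x = 0.346, y = 0.073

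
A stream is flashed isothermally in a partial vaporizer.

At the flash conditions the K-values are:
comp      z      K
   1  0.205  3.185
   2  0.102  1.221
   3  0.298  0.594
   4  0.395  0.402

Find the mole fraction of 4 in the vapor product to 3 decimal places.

y_4 = 0.170

Material balance + equilibrium reduce to Σ zᵢ(Kᵢ−1)/(1+β(Kᵢ−1)) = 0.
Feasibility: ΣzᵢKᵢ = 1.113, Σzᵢ/Kᵢ = 1.632 — both > 1, two phases present.
Newton–Raphson from β = 0.39:
  β = 0.390: g = -0.1892, g' = -0.599 → β = 0.074
  β = 0.074: g = 0.0357, g' = -0.936 → β = 0.112
  β = 0.112: g = 0.0017, g' = -0.852 → β = 0.114
Converged at β = 0.114.
Compositions from xᵢ = zᵢ/(1+β(Kᵢ−1)), yᵢ = Kᵢxᵢ:
  1: x = 0.164, y = 0.522
  2: x = 0.099, y = 0.121
  3: x = 0.312, y = 0.186
  4: x = 0.424, y = 0.170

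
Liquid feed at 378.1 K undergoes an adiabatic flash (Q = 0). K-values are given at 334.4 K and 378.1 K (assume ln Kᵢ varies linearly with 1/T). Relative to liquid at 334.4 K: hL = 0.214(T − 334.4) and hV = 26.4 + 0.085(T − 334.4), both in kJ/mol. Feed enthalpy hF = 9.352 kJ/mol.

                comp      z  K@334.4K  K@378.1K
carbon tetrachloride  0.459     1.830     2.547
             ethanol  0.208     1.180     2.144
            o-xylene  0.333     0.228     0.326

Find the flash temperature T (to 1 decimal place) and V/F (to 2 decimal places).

Adiabatic flash: solve Rachford–Rice at each trial T, then check hF = ψ·hV(T) + (1−ψ)·hL(T).
  T = 334.4 K: K = (1.830, 1.180, 0.228), RR gives ψ = 0.311, H_out = 8.209 kJ/mol
  T = 378.1 K: K = (2.547, 2.144, 0.326), RR gives ψ = 0.753, H_out = 24.988 kJ/mol
  T = 356.2 K: K = (2.180, 1.619, 0.276), RR gives ψ = 0.580, H_out = 18.352 kJ/mol
  T = 345.3 K: K = (2.003, 1.389, 0.251), RR gives ψ = 0.465, H_out = 13.957 kJ/mol
  T = 339.9 K: K = (1.917, 1.283, 0.240), RR gives ψ = 0.395, H_out = 11.324 kJ/mol
  T = 337.1 K: K = (1.872, 1.230, 0.234), RR gives ψ = 0.354, H_out = 9.800 kJ/mol
  T = 335.8 K: K = (1.852, 1.206, 0.231), RR gives ψ = 0.334, H_out = 9.050 kJ/mol
Linear interpolation between T = 335.8 (H_out = 9.050) and T = 337.1 (H_out = 9.800) on hF = 9.352 gives T ≈ 336.3 K, at which ψ = 0.34.

T = 336.3 K, V/F = 0.34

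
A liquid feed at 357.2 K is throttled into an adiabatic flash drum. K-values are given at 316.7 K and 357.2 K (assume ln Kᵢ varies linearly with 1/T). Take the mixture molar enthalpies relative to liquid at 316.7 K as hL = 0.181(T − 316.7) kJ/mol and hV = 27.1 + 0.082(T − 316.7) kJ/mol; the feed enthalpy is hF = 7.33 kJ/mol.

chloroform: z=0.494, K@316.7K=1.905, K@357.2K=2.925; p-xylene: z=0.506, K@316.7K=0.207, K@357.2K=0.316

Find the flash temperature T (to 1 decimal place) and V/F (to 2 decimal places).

Adiabatic flash: solve Rachford–Rice at each trial T, then check hF = ψ·hV(T) + (1−ψ)·hL(T).
  T = 316.7 K: K = (1.905, 0.207), RR gives ψ = 0.064, H_out = 1.730 kJ/mol
  T = 357.2 K: K = (2.925, 0.316), RR gives ψ = 0.459, H_out = 17.937 kJ/mol
  T = 336.9 K: K = (2.390, 0.259), RR gives ψ = 0.303, H_out = 11.249 kJ/mol
  T = 326.8 K: K = (2.141, 0.232), RR gives ψ = 0.200, H_out = 7.050 kJ/mol
  T = 331.9 K: K = (2.265, 0.246), RR gives ψ = 0.255, H_out = 9.275 kJ/mol
  T = 329.4 K: K = (2.204, 0.239), RR gives ψ = 0.229, H_out = 8.215 kJ/mol
  T = 328.1 K: K = (2.173, 0.236), RR gives ψ = 0.215, H_out = 7.641 kJ/mol
Linear interpolation between T = 326.8 (H_out = 7.050) and T = 328.1 (H_out = 7.641) on hF = 7.33 gives T ≈ 327.4 K, at which ψ = 0.21.

T = 327.4 K, V/F = 0.21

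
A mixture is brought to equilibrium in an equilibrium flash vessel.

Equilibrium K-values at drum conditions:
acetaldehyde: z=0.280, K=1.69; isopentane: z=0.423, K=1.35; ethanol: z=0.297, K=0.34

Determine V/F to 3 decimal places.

V/F = 0.441

Material balance + equilibrium reduce to Σ zᵢ(Kᵢ−1)/(1+V/F(Kᵢ−1)) = 0.
Check two-phase: ΣzᵢKᵢ = 1.145 > 1 and Σzᵢ/Kᵢ = 1.353 > 1, so g(0) = 0.145 > 0 and g(1) = -0.353 < 0.
Newton iteration, V/F⁰ = 0.33:
  V/F = 0.330: g = 0.0395, g' = -0.342 → V/F = 0.446
  V/F = 0.446: g = -0.0019, g' = -0.376 → V/F = 0.441
Converged at V/F = 0.441.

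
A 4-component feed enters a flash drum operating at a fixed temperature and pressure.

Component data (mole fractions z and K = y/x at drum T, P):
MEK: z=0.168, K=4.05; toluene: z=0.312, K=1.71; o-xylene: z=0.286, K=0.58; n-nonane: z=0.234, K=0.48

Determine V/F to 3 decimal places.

V/F = 0.598

Newton–Raphson from V/F = 0.5:
  V/F = 0.500: g = 0.0499, g' = -0.527 → V/F = 0.595
  V/F = 0.595: g = 0.0016, g' = -0.497 → V/F = 0.598
Converged at V/F = 0.598.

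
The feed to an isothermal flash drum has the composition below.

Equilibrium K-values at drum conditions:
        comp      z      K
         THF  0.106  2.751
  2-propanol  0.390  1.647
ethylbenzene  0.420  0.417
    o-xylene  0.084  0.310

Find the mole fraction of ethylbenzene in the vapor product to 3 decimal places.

Rachford–Rice: g(V/F) = Σ zᵢ(Kᵢ−1)/(1+V/F(Kᵢ−1)) = 0.
Check two-phase: ΣzᵢKᵢ = 1.135 > 1 and Σzᵢ/Kᵢ = 1.553 > 1, so g(0) = 0.135 > 0 and g(1) = -0.553 < 0.
Newton iteration, V/F⁰ = 0.5:
  V/F = 0.500: g = -0.1445, g' = -0.563 → V/F = 0.243
  V/F = 0.243: g = -0.0069, g' = -0.533 → V/F = 0.231
Converged at V/F = 0.231.
Compositions from xᵢ = zᵢ/(1+V/F(Kᵢ−1)), yᵢ = Kᵢxᵢ:
  THF: x = 0.076, y = 0.208
  2-propanol: x = 0.339, y = 0.559
  ethylbenzene: x = 0.485, y = 0.202
  o-xylene: x = 0.100, y = 0.031

y_ethylbenzene = 0.202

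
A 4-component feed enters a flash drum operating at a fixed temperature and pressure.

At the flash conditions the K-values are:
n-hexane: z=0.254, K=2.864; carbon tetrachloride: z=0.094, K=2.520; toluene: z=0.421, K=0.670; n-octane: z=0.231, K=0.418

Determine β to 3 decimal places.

Rachford–Rice: g(β) = Σ zᵢ(Kᵢ−1)/(1+β(Kᵢ−1)) = 0.
g(0) = ΣzᵢKᵢ − 1 = 0.343 and g(1) = 1 − Σzᵢ/Kᵢ = -0.307, so a root lies in (0, 1).
Iterate (Newton) starting at β = 0.5:
  β = 0.500: g = -0.0298, g' = -0.528 → β = 0.444
  β = 0.444: g = 0.0005, g' = -0.547 → β = 0.445
Converged at β = 0.445.

β = 0.445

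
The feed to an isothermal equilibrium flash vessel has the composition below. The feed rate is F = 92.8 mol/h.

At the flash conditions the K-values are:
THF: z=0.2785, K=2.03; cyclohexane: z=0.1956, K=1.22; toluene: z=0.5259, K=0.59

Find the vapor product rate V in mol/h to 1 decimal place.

Newton iteration, V/F⁰ = 0.5:
  V/F = 0.5000: g = -0.04311, g' = -0.2763 → V/F = 0.3440
  V/F = 0.3440: g = 0.00080, g' = -0.2891 → V/F = 0.3467
Converged at V/F = 0.3467.
Then V = V/F·F = 0.3467·92.8 = 32.2 mol/h and L = F − V = 60.6 mol/h.

V = 32.2 mol/h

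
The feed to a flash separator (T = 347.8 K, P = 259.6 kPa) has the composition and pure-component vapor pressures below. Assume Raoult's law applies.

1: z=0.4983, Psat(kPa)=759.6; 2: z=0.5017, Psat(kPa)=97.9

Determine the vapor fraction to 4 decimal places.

ψ = 0.5395

Raoult's law: Kᵢ = Pᵢˢᵃᵗ/P = Pᵢˢᵃᵗ/259.6.
  K_1 = 759.6/259.6 = 2.926040, K_2 = 97.9/259.6 = 0.377119
Rachford–Rice: g(ψ) = Σ zᵢ(Kᵢ−1)/(1+ψ(Kᵢ−1)) = 0.
Check two-phase: ΣzᵢKᵢ = 1.6472 > 1 and Σzᵢ/Kᵢ = 1.5006 > 1, so g(0) = 0.6472 > 0 and g(1) = -0.5006 < 0.
Binary case is linear: z₁(K₁−1)(1+ψ(K₂−1)) + z₂(K₂−1)(1+ψ(K₁−1)) = 0
⇒ ψ = [z₁(K₁−1)+z₂(K₂−1)] / [−(K₁−1)(K₂−1)] = 0.64725/1.19969 = 0.5395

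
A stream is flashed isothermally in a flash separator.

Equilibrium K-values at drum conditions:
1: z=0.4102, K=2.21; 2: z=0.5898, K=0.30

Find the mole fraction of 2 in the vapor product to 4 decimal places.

Material balance + equilibrium reduce to Σ zᵢ(Kᵢ−1)/(1+V/F(Kᵢ−1)) = 0.
Check two-phase: ΣzᵢKᵢ = 1.0835 > 1 and Σzᵢ/Kᵢ = 2.1516 > 1, so g(0) = 0.0835 > 0 and g(1) = -1.1516 < 0.
Binary case is linear: z₁(K₁−1)(1+V/F(K₂−1)) + z₂(K₂−1)(1+V/F(K₁−1)) = 0
⇒ V/F = [z₁(K₁−1)+z₂(K₂−1)] / [−(K₁−1)(K₂−1)] = 0.08348/0.84700 = 0.0986
Compositions from xᵢ = zᵢ/(1+V/F(Kᵢ−1)), yᵢ = Kᵢxᵢ:
  1: x = 0.3665, y = 0.8099
  2: x = 0.6335, y = 0.1901

y_2 = 0.1901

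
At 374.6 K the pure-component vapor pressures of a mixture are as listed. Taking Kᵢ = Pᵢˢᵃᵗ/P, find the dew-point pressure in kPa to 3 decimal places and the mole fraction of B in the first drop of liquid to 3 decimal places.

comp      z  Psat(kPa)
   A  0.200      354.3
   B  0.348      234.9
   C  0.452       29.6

Pdew = 57.749 kPa, x_B = 0.086

At the dew point ψ → 1, so Σzᵢ/Kᵢ = 1 with Kᵢ = Pᵢˢᵃᵗ/P ⇒ 1/P = Σzᵢ/Pᵢˢᵃᵗ.
1/P = 0.200/354.3 + 0.348/234.9 + 0.452/29.6 = 0.017316 ⇒ P = 57.749 kPa
xᵢ = zᵢP/Pᵢˢᵃᵗ ⇒ x_B = 0.348·57.749/234.9 = 0.086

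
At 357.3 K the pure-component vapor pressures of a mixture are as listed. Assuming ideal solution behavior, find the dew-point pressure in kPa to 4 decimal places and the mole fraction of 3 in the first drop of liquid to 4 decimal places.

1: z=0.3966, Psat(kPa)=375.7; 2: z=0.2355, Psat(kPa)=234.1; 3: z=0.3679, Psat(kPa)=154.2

Pdew = 224.8468 kPa, x_3 = 0.5365

At the dew point ψ → 1, so Σzᵢ/Kᵢ = 1 with Kᵢ = Pᵢˢᵃᵗ/P ⇒ 1/P = Σzᵢ/Pᵢˢᵃᵗ.
1/P = 0.3966/375.7 + 0.2355/234.1 + 0.3679/154.2 = 0.0044475 ⇒ P = 224.8468 kPa
xᵢ = zᵢP/Pᵢˢᵃᵗ ⇒ x_3 = 0.3679·224.8468/154.2 = 0.5365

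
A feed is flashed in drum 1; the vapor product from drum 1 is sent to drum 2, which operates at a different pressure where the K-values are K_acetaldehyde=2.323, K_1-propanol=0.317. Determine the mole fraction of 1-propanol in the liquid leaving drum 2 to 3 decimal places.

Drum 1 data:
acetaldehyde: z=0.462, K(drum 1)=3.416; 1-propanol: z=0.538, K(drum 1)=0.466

x_1-propanol (drum 2) = 0.660

Drum 1:
Rachford–Rice: g(ψ₁) = Σ zᵢ(Kᵢ−1)/(1+ψ₁(Kᵢ−1)) = 0.
g(0) = ΣzᵢKᵢ − 1 = 0.829 and g(1) = 1 − Σzᵢ/Kᵢ = -0.290, so a root lies in (0, 1).
Binary case is linear: z₁(K₁−1)(1+ψ₁(K₂−1)) + z₂(K₂−1)(1+ψ₁(K₁−1)) = 0
⇒ ψ₁ = [z₁(K₁−1)+z₂(K₂−1)] / [−(K₁−1)(K₂−1)] = 0.8289/1.2901 = 0.642
Drum-1 compositions:
  acetaldehyde: x = 0.181, y = 0.618
  1-propanol: x = 0.819, y = 0.382
Drum-2 feed = drum-1 vapor: z₂ = (0.6184, 0.3816).
Drum 2:
Let ψ₂ = V/F and solve Σ zᵢ(Kᵢ−1)/(1+ψ₂(Kᵢ−1)) = 0.
g(0) = ΣzᵢKᵢ − 1 = 0.557 and g(1) = 1 − Σzᵢ/Kᵢ = -0.470, so a root lies in (0, 1).
Binary case is linear: z₁(K₁−1)(1+ψ₂(K₂−1)) + z₂(K₂−1)(1+ψ₂(K₁−1)) = 0
⇒ ψ₂ = [z₁(K₁−1)+z₂(K₂−1)] / [−(K₁−1)(K₂−1)] = 0.5574/0.9036 = 0.617
  acetaldehyde: x = 0.340, y = 0.791
  1-propanol: x = 0.660, y = 0.209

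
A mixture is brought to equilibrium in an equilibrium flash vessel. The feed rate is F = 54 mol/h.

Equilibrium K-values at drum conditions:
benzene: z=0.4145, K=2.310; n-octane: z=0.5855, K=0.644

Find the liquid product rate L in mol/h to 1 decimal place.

Newton–Raphson from ψ = 0.65:
  ψ = 0.6500: g = 0.02208, g' = -0.3331 → ψ = 0.7163
  ψ = 0.7163: g = 0.00035, g' = -0.3230 → ψ = 0.7174
Converged at ψ = 0.7174.
Then V = ψ·F = 0.7174·54 = 38.7 mol/h and L = F − V = 15.3 mol/h.

L = 15.3 mol/h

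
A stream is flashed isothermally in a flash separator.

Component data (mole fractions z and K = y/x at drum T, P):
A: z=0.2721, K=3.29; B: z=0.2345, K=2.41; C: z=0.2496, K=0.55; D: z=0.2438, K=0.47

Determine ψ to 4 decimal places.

ψ = 0.7599

Let ψ = V/F and solve Σ zᵢ(Kᵢ−1)/(1+ψ(Kᵢ−1)) = 0.
Feasibility: ΣzᵢKᵢ = 1.7122, Σzᵢ/Kᵢ = 1.1525 — both > 1, two phases present.
Newton iteration, ψ⁰ = 0.5:
  ψ = 0.5000: g = 0.16369, g' = -0.6814 → ψ = 0.7402
  ψ = 0.7402: g = 0.01193, g' = -0.6072 → ψ = 0.7599
Converged at ψ = 0.7599.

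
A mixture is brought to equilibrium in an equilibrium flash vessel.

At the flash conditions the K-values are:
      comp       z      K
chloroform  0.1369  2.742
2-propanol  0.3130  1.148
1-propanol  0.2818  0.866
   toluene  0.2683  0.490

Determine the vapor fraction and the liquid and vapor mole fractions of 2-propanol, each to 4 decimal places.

ψ = 0.3003, x_2-propanol = 0.2997, y_2-propanol = 0.3440

Newton iteration, ψ⁰ = 0.48:
  ψ = 0.4800: g = -0.04841, g' = -0.2573 → ψ = 0.2919
  ψ = 0.2919: g = 0.00244, g' = -0.2907 → ψ = 0.3003
Converged at ψ = 0.3003.
Compositions from xᵢ = zᵢ/(1+ψ(Kᵢ−1)), yᵢ = Kᵢxᵢ:
  chloroform: x = 0.0899, y = 0.2465
  2-propanol: x = 0.2997, y = 0.3440
  1-propanol: x = 0.2936, y = 0.2543
  toluene: x = 0.3168, y = 0.1552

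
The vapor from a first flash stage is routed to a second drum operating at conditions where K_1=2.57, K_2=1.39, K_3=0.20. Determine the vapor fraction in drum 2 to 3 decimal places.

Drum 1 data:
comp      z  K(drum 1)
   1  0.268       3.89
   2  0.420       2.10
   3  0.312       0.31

V/F (drum 2) = 0.686

Drum 1:
Rachford–Rice: g(ψ₁) = Σ zᵢ(Kᵢ−1)/(1+ψ₁(Kᵢ−1)) = 0.
Feasibility: ΣzᵢKᵢ = 2.021, Σzᵢ/Kᵢ = 1.275 — both > 1, two phases present.
Iterate (Newton) starting at ψ₁ = 0.5:
  ψ₁ = 0.500: g = 0.2862, g' = -0.932 → ψ₁ = 0.807
  ψ₁ = 0.807: g = -0.0086, g' = -1.101 → ψ₁ = 0.799
Converged at ψ₁ = 0.799.
Drum-1 compositions:
  1: x = 0.081, y = 0.315
  2: x = 0.224, y = 0.469
  3: x = 0.696, y = 0.216
Drum-2 feed = drum-1 vapor: z₂ = (0.3150, 0.4694, 0.2156).
Drum 2:
Let ψ₂ = V/F and solve Σ zᵢ(Kᵢ−1)/(1+ψ₂(Kᵢ−1)) = 0.
g(0) = ΣzᵢKᵢ − 1 = 0.505 and g(1) = 1 − Σzᵢ/Kᵢ = -0.538, so a root lies in (0, 1).
Newton iteration, ψ₂⁰ = 0.5:
  ψ₂ = 0.500: g = 0.1428, g' = -0.677 → ψ₂ = 0.711
  ψ₂ = 0.711: g = -0.0229, g' = -0.959 → ψ₂ = 0.687
  ψ₂ = 0.687: g = -0.0007, g' = -0.904 → ψ₂ = 0.686
Converged at ψ₂ = 0.686.
  1: x = 0.152, y = 0.390
  2: x = 0.370, y = 0.515
  3: x = 0.478, y = 0.096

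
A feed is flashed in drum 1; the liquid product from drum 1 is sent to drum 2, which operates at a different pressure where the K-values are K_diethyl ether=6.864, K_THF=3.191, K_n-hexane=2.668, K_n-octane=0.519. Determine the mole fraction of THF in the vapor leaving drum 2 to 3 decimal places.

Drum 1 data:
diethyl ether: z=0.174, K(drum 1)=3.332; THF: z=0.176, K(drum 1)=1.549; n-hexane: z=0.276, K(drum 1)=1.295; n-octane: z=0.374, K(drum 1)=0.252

y_THF (drum 2) = 0.171

Drum 1:
Rachford–Rice: g(ψ₁) = Σ zᵢ(Kᵢ−1)/(1+ψ₁(Kᵢ−1)) = 0.
Feasibility: ΣzᵢKᵢ = 1.304, Σzᵢ/Kᵢ = 1.863 — both > 1, two phases present.
Newton–Raphson from ψ₁ = 0.5:
  ψ₁ = 0.500: g = -0.1128, g' = -0.787 → ψ₁ = 0.357
  ψ₁ = 0.357: g = -0.0055, g' = -0.728 → ψ₁ = 0.349
Converged at ψ₁ = 0.349.
Drum-1 compositions:
  diethyl ether: x = 0.096, y = 0.320
  THF: x = 0.148, y = 0.229
  n-hexane: x = 0.250, y = 0.324
  n-octane: x = 0.506, y = 0.128
Drum-2 feed = drum-1 liquid: z₂ = (0.0959, 0.1477, 0.2502, 0.5061).
Drum 2:
Material balance + equilibrium reduce to Σ zᵢ(Kᵢ−1)/(1+ψ₂(Kᵢ−1)) = 0.
Feasibility: ΣzᵢKᵢ = 2.060, Σzᵢ/Kᵢ = 1.129 — both > 1, two phases present.
Newton–Raphson from ψ₂ = 0.37:
  ψ₂ = 0.370: g = 0.3181, g' = -0.984 → ψ₂ = 0.693
  ψ₂ = 0.693: g = 0.0678, g' = -0.654 → ψ₂ = 0.797
  ψ₂ = 0.797: g = 0.0013, g' = -0.633 → ψ₂ = 0.799
Converged at ψ₂ = 0.799.
  diethyl ether: x = 0.017, y = 0.116
  THF: x = 0.054, y = 0.171
  n-hexane: x = 0.107, y = 0.286
  n-octane: x = 0.822, y = 0.427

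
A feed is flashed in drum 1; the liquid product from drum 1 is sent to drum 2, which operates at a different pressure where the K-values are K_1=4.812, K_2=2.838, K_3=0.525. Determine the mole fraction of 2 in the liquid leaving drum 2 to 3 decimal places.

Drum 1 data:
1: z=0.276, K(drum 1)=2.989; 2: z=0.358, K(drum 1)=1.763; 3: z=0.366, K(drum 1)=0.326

Drum 1:
Iterate (Newton) starting at ψ₁ = 0.65:
  ψ₁ = 0.650: g = -0.0170, g' = -0.827 → ψ₁ = 0.629
Converged at ψ₁ = 0.629.
Drum-1 compositions:
  1: x = 0.123, y = 0.366
  2: x = 0.242, y = 0.426
  3: x = 0.636, y = 0.207
Drum-2 feed = drum-1 liquid: z₂ = (0.1226, 0.2419, 0.6355).
Drum 2:
Newton–Raphson from ψ₂ = 0.5:
  ψ₂ = 0.500: g = -0.0035, g' = -0.679 → ψ₂ = 0.495
Converged at ψ₂ = 0.495.
  1: x = 0.042, y = 0.204
  2: x = 0.127, y = 0.359
  3: x = 0.831, y = 0.436

x_2 (drum 2) = 0.127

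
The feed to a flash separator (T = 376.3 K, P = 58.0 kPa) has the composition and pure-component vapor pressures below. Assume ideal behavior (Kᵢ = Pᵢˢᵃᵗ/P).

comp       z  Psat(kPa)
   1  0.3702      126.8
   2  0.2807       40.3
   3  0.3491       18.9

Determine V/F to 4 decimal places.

V/F = 0.1858

Raoult's law: Kᵢ = Pᵢˢᵃᵗ/P = Pᵢˢᵃᵗ/58.0.
  K_1 = 126.8/58.0 = 2.186207, K_2 = 40.3/58.0 = 0.694828, K_3 = 18.9/58.0 = 0.325862
Rachford–Rice: g(V/F) = Σ zᵢ(Kᵢ−1)/(1+V/F(Kᵢ−1)) = 0.
Feasibility: ΣzᵢKᵢ = 1.1181, Σzᵢ/Kᵢ = 1.6446 — both > 1, two phases present.
Newton iteration, V/F⁰ = 0.44:
  V/F = 0.4400: g = -0.14500, g' = -0.5804 → V/F = 0.1902
  V/F = 0.1902: g = -0.00260, g' = -0.5850 → V/F = 0.1858
Converged at V/F = 0.1858.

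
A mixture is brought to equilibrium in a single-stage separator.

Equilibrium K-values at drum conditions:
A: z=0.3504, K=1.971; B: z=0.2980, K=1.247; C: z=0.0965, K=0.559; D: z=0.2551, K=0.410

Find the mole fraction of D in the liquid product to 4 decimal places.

Rachford–Rice: g(ψ) = Σ zᵢ(Kᵢ−1)/(1+ψ(Kᵢ−1)) = 0.
Feasibility: ΣzᵢKᵢ = 1.2208, Σzᵢ/Kᵢ = 1.2116 — both > 1, two phases present.
Newton–Raphson from ψ = 0.5:
  ψ = 0.5000: g = 0.02647, g' = -0.3737 → ψ = 0.5708
  ψ = 0.5708: g = -0.00040, g' = -0.3861 → ψ = 0.5698
Converged at ψ = 0.5698.
Compositions from xᵢ = zᵢ/(1+ψ(Kᵢ−1)), yᵢ = Kᵢxᵢ:
  A: x = 0.2256, y = 0.4446
  B: x = 0.2612, y = 0.3258
  C: x = 0.1289, y = 0.0720
  D: x = 0.3843, y = 0.1576

x_D = 0.3843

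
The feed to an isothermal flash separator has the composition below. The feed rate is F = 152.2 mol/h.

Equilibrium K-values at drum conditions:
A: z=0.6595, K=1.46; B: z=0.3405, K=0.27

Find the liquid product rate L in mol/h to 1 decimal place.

L = 127.4 mol/h

Rachford–Rice: g(ψ) = Σ zᵢ(Kᵢ−1)/(1+ψ(Kᵢ−1)) = 0.
g(0) = ΣzᵢKᵢ − 1 = 0.0548 and g(1) = 1 − Σzᵢ/Kᵢ = -0.7128, so a root lies in (0, 1).
Binary case is linear: z₁(K₁−1)(1+ψ(K₂−1)) + z₂(K₂−1)(1+ψ(K₁−1)) = 0
⇒ ψ = [z₁(K₁−1)+z₂(K₂−1)] / [−(K₁−1)(K₂−1)] = 0.05480/0.33580 = 0.1632
Then V = ψ·F = 0.1632·152.2 = 24.8 mol/h and L = F − V = 127.4 mol/h.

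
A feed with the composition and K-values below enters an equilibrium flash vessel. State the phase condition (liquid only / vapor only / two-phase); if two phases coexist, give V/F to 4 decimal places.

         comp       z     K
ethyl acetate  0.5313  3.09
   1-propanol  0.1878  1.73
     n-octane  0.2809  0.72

ΣzᵢKᵢ = 2.1689; Σzᵢ/Kᵢ = 0.6706.
Since Σzᵢ/Kᵢ < 1 the mixture is above its dew point — single vapor phase.

vapor only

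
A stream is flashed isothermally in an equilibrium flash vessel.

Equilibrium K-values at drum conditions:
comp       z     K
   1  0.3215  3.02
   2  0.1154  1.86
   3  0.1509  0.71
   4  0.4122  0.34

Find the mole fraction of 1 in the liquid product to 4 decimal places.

Let ψ = V/F and solve Σ zᵢ(Kᵢ−1)/(1+ψ(Kᵢ−1)) = 0.
Check two-phase: ΣzᵢKᵢ = 1.4329 > 1 and Σzᵢ/Kᵢ = 1.5934 > 1, so g(0) = 0.4329 > 0 and g(1) = -0.5934 < 0.
Newton iteration, ψ⁰ = 0.59:
  ψ = 0.5900: g = -0.13620, g' = -0.8107 → ψ = 0.4220
  ψ = 0.4220: g = -0.00353, g' = -0.7897 → ψ = 0.4175
Converged at ψ = 0.4175.
Compositions from xᵢ = zᵢ/(1+ψ(Kᵢ−1)), yᵢ = Kᵢxᵢ:
  1: x = 0.1744, y = 0.5267
  2: x = 0.0849, y = 0.1579
  3: x = 0.1717, y = 0.1219
  4: x = 0.5690, y = 0.1935

x_1 = 0.1744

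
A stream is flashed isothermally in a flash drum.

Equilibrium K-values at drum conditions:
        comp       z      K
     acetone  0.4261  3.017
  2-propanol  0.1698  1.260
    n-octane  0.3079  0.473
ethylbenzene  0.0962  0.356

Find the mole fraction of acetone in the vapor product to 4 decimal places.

y_acetone = 0.5173

Material balance + equilibrium reduce to Σ zᵢ(Kᵢ−1)/(1+V/F(Kᵢ−1)) = 0.
Feasibility: ΣzᵢKᵢ = 1.6794, Σzᵢ/Kᵢ = 1.1972 — both > 1, two phases present.
Newton iteration, V/F⁰ = 0.46:
  V/F = 0.4600: g = 0.18303, g' = -0.7051 → V/F = 0.7196
  V/F = 0.7196: g = 0.01096, g' = -0.6571 → V/F = 0.7362
Converged at V/F = 0.7362.
Compositions from xᵢ = zᵢ/(1+V/F(Kᵢ−1)), yᵢ = Kᵢxᵢ:
  acetone: x = 0.1715, y = 0.5173
  2-propanol: x = 0.1425, y = 0.1796
  n-octane: x = 0.5031, y = 0.2380
  ethylbenzene: x = 0.1829, y = 0.0651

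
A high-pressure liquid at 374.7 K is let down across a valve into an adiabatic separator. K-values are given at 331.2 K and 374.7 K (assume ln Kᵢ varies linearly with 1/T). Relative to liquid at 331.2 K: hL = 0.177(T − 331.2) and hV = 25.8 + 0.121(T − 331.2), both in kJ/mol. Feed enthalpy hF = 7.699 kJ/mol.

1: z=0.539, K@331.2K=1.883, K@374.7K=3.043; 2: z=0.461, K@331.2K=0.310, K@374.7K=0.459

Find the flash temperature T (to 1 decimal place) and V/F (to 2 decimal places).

Adiabatic flash: solve Rachford–Rice at each trial T, then check hF = ψ·hV(T) + (1−ψ)·hL(T).
  T = 331.2 K: K = (1.883, 0.310), RR gives ψ = 0.259, H_out = 6.684 kJ/mol
  T = 374.7 K: K = (3.043, 0.459), RR gives ψ = 0.771, H_out = 25.705 kJ/mol
  T = 352.9 K: K = (2.428, 0.382), RR gives ψ = 0.549, H_out = 17.334 kJ/mol
  T = 342.0 K: K = (2.146, 0.345), RR gives ψ = 0.420, H_out = 12.504 kJ/mol
  T = 336.6 K: K = (2.012, 0.327), RR gives ψ = 0.346, H_out = 9.772 kJ/mol
  T = 333.9 K: K = (1.947, 0.319), RR gives ψ = 0.304, H_out = 8.281 kJ/mol
  T = 332.5 K: K = (1.914, 0.314), RR gives ψ = 0.281, H_out = 7.467 kJ/mol
Linear interpolation between T = 332.5 (H_out = 7.467) and T = 333.9 (H_out = 8.281) on hF = 7.699 gives T ≈ 332.9 K, at which ψ = 0.29.

T = 332.9 K, V/F = 0.29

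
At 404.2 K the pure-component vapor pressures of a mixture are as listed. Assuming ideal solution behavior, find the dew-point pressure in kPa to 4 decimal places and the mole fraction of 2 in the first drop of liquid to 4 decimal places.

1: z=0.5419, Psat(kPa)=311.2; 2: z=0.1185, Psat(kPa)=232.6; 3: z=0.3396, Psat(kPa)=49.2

At the dew point ψ → 1, so Σzᵢ/Kᵢ = 1 with Kᵢ = Pᵢˢᵃᵗ/P ⇒ 1/P = Σzᵢ/Pᵢˢᵃᵗ.
1/P = 0.5419/311.2 + 0.1185/232.6 + 0.3396/49.2 = 0.0091532 ⇒ P = 109.2512 kPa
xᵢ = zᵢP/Pᵢˢᵃᵗ ⇒ x_2 = 0.1185·109.2512/232.6 = 0.0557

Pdew = 109.2512 kPa, x_2 = 0.0557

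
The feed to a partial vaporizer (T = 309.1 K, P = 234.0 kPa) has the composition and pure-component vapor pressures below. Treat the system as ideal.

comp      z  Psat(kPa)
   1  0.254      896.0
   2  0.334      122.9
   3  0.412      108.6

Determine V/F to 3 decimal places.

Raoult's law: Kᵢ = Pᵢˢᵃᵗ/P = Pᵢˢᵃᵗ/234.0.
  K_1 = 896.0/234.0 = 3.82906, K_2 = 122.9/234.0 = 0.52521, K_3 = 108.6/234.0 = 0.46410
Rachford–Rice: g(V/F) = Σ zᵢ(Kᵢ−1)/(1+V/F(Kᵢ−1)) = 0.
Check two-phase: ΣzᵢKᵢ = 1.339 > 1 and Σzᵢ/Kᵢ = 1.590 > 1, so g(0) = 0.339 > 0 and g(1) = -0.590 < 0.
Iterate (Newton) starting at V/F = 0.62:
  V/F = 0.620: g = -0.2945, g' = -0.685 → V/F = 0.190
  V/F = 0.190: g = 0.0474, g' = -1.098 → V/F = 0.233
  V/F = 0.233: g = 0.0025, g' = -0.988 → V/F = 0.236
Converged at V/F = 0.236.

V/F = 0.236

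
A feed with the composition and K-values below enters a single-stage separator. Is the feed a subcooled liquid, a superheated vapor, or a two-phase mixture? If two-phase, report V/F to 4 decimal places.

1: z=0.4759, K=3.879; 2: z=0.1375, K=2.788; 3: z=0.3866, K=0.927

ΣzᵢKᵢ = 2.5877; Σzᵢ/Kᵢ = 0.5890.
Since Σzᵢ/Kᵢ < 1 the mixture is above its dew point — single vapor phase.

superheated vapor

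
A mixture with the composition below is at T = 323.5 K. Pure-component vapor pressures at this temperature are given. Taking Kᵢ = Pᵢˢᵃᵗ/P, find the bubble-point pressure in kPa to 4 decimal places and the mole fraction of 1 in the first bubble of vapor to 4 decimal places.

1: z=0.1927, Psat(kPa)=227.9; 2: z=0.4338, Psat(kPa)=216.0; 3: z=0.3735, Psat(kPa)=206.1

Pbub = 214.5955 kPa, y_1 = 0.2046

At the bubble point ψ → 0, so ΣzᵢKᵢ = 1 with Kᵢ = Pᵢˢᵃᵗ/P ⇒ P = ΣzᵢPᵢˢᵃᵗ.
P = 0.1927·227.9 + 0.4338·216.0 + 0.3735·206.1 = 214.5955 kPa
yᵢ = zᵢPᵢˢᵃᵗ/P ⇒ y_1 = 0.1927·227.9/214.5955 = 0.2046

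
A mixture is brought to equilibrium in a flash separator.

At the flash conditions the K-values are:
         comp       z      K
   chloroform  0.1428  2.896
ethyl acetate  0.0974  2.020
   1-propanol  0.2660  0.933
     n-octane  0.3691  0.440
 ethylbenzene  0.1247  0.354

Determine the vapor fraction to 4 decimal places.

Newton iteration, ψ⁰ = 0.5:
  ψ = 0.5000: g = -0.21973, g' = -0.5178 → ψ = 0.0757
  ψ = 0.0757: g = 0.01055, g' = -0.6649 → ψ = 0.0915
  ψ = 0.0915: g = 0.00015, g' = -0.6461 → ψ = 0.0918
Converged at ψ = 0.0918.

ψ = 0.0918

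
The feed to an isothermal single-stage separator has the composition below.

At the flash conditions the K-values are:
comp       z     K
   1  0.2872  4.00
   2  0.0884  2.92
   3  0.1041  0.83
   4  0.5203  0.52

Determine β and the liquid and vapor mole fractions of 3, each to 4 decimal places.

Let β = V/F and solve Σ zᵢ(Kᵢ−1)/(1+β(Kᵢ−1)) = 0.
g(0) = ΣzᵢKᵢ − 1 = 0.7639 and g(1) = 1 − Σzᵢ/Kᵢ = -0.2281, so a root lies in (0, 1).
Newton iteration, β⁰ = 0.47:
  β = 0.4700: g = 0.10499, g' = -0.7385 → β = 0.6122
  β = 0.6122: g = 0.00836, g' = -0.6343 → β = 0.6253
  β = 0.6253: g = 0.00004, g' = -0.6283 → β = 0.6254
Converged at β = 0.6254.
Compositions from xᵢ = zᵢ/(1+β(Kᵢ−1)), yᵢ = Kᵢxᵢ:
  1: x = 0.0999, y = 0.3994
  2: x = 0.0402, y = 0.1173
  3: x = 0.1165, y = 0.0967
  4: x = 0.7435, y = 0.3866

β = 0.6254, x_3 = 0.1165, y_3 = 0.0967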